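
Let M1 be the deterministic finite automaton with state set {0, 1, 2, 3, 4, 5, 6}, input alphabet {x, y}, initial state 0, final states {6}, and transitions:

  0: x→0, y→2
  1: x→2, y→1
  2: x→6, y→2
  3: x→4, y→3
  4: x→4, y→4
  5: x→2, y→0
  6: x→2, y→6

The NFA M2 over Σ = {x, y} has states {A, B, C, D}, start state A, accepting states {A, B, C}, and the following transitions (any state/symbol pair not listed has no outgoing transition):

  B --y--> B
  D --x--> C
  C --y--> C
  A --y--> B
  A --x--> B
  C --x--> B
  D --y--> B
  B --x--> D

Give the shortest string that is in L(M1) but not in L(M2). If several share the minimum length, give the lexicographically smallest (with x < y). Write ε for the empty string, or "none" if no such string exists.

yx

The string yx is accepted by M1 but not by M2.
No shorter string lies in the difference, and yx is the lexicographically first length-2 string in L(M1) \ L(M2).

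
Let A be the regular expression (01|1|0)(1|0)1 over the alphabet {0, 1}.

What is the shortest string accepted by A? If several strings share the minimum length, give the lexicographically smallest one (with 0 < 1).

001

By inspection of the expression, no string of length less than 3 matches, and 001 is the lexicographically first match of length 3.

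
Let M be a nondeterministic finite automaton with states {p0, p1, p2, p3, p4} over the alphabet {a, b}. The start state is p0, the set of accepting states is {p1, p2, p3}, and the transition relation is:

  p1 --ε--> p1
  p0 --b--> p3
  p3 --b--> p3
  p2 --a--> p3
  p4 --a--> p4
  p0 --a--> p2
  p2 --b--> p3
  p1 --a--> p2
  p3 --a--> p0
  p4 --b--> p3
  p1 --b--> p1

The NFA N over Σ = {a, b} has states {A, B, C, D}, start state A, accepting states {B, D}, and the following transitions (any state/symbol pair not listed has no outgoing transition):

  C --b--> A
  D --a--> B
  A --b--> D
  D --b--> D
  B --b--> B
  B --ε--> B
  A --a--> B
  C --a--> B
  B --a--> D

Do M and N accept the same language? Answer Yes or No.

No

The string ba is accepted by N but rejected by M.
So L(M) ≠ L(N).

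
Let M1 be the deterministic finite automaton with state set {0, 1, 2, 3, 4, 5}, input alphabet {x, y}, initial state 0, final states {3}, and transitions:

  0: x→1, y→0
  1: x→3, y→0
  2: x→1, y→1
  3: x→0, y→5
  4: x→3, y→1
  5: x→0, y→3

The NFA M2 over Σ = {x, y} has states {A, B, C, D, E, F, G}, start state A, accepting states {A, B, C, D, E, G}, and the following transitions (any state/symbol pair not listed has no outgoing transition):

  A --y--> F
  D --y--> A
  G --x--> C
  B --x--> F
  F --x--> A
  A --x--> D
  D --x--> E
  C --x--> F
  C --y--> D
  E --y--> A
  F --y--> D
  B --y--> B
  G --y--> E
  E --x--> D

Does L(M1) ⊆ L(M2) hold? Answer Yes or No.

No

The string xxyy is in L(M1) but not in L(M2).
So L(M1) ⊄ L(M2).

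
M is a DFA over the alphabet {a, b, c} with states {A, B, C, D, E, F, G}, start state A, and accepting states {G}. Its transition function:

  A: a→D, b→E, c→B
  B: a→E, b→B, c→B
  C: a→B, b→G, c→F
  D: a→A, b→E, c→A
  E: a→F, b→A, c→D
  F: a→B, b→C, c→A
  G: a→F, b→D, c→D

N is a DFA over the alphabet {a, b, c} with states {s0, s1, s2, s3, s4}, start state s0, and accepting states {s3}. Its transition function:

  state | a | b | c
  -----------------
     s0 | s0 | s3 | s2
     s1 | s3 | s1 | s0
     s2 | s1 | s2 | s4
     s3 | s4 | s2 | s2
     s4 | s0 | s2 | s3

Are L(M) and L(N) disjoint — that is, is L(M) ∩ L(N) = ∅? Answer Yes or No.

Exploring the product automaton M × N from the start pair (A, s0), following both machines on each input symbol, reaches 30 state pairs: (A, s0), (D, s0), (E, s3), (B, s2), (A, s2), (F, s4), (D, s2), (E, s1), (B, s4), (D, s1), (E, s2), (B, s0), (C, s2), (A, s3), (A, s1), (A, s4), (F, s3), (E, s0), (B, s3), (F, s1), (D, s4), (B, s1), (G, s2), (D, s3), (F, s0), (E, s4), (C, s1), (C, s3), (G, s1), (F, s2).
M accepts in {G} and N accepts in {s3}; no reachable pair has both components accepting, so no string drives both machines to acceptance simultaneously and L(M) ∩ L(N) = ∅.
So no string is accepted by both, and the intersection is empty.

Yes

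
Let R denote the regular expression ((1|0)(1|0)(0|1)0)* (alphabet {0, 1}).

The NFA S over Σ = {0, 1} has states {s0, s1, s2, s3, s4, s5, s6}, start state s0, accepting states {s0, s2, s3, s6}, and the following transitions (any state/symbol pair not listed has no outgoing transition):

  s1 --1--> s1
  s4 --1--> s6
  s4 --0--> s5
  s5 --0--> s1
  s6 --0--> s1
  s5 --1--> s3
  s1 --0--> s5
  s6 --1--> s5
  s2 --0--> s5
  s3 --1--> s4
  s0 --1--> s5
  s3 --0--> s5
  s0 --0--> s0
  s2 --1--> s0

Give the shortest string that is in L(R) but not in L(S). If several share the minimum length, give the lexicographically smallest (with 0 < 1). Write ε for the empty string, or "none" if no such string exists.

The string 0010 is accepted by R but not by S.
No shorter string lies in the difference, and 0010 is the lexicographically first length-4 string in L(R) \ L(S).

0010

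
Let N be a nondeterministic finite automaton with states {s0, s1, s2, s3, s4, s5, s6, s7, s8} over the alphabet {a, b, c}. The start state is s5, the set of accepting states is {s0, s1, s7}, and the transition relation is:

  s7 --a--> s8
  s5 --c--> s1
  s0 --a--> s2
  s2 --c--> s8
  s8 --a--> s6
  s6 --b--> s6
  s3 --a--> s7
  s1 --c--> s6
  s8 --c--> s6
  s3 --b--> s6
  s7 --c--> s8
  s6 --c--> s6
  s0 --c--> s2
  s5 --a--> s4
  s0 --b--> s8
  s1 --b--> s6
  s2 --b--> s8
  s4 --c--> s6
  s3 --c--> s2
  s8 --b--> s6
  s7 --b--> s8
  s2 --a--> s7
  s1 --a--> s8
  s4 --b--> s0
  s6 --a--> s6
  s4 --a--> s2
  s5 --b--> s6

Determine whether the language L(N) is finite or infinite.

finite

The useful states (reachable from s5 and able to reach an accepting state) are {s0, s1, s2, s4, s5, s7}.
Restricted to these states the transition graph has no cycle, so every accepting path has bounded length and L is finite.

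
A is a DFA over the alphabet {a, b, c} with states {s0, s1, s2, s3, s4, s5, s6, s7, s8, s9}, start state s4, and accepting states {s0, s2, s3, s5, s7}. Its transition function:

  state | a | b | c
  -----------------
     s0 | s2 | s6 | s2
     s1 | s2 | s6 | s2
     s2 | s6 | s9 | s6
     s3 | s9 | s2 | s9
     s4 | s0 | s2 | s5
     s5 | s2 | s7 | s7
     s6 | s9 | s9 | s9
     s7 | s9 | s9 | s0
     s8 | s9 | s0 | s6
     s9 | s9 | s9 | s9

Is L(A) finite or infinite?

finite

The useful states (reachable from s4 and able to reach an accepting state) are {s0, s2, s4, s5, s7}.
Restricted to these states the transition graph has no cycle, so every accepting path has bounded length and L is finite.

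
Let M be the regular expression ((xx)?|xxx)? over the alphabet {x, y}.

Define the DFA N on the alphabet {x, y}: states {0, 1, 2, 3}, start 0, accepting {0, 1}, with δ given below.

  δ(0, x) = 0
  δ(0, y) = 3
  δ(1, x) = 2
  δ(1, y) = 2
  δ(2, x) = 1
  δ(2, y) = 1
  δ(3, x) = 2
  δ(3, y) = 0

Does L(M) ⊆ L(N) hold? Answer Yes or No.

Yes

Converting the expression M to a DFA (subset construction, then merging equivalent states) gives the minimal DFA with states {m0, m1, m2, m3, m4}, start state m0, accepting states {m0, m3, m4} and transitions m0: x→m1, y→m2; m1: x→m3, y→m2; m2: x→m2, y→m2; m3: x→m4, y→m2; m4: x→m2, y→m2.
Exploring the product automaton M × N from the start pair (m0, 0), following both machines on each input symbol, reaches 8 state pairs: (m0, 0), (m1, 0), (m2, 3), (m3, 0), (m2, 2), (m2, 0), (m4, 0), (m2, 1).
M accepts in {m0, m3, m4} and N accepts in {0, 1}. The reachable pairs whose M-component is accepting are (m0, 0), (m3, 0), (m4, 0); in each of them the N-component is accepting too, so the product for L(M) \ L(N) (M-component accepting, N-component rejecting) has no reachable accepting pair and the difference is empty.
Hence every string in L(M) is also in L(N).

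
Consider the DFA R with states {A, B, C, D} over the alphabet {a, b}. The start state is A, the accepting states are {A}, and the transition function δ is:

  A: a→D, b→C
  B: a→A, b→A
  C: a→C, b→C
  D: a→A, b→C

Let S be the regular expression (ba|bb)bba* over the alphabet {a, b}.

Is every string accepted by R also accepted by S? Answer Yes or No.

No

The empty string ε is in L(R) but not in L(S).
So L(R) ⊄ L(S).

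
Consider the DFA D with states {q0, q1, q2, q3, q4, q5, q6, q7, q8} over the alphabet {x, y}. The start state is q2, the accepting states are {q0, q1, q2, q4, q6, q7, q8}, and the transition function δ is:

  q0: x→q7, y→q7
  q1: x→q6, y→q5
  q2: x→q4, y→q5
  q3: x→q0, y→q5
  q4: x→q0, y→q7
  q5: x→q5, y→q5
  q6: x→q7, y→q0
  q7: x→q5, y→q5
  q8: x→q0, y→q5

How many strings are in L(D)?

6

The useful subgraph on states {q0, q2, q4, q7} is acyclic, so L(D) is finite; the longest accepting path visits 4 useful states, giving maximum string length 3.
Counting accepting paths from q2 by length: 1 of length 0, 1 of length 1, 2 of length 2, 2 of length 3. Total 6.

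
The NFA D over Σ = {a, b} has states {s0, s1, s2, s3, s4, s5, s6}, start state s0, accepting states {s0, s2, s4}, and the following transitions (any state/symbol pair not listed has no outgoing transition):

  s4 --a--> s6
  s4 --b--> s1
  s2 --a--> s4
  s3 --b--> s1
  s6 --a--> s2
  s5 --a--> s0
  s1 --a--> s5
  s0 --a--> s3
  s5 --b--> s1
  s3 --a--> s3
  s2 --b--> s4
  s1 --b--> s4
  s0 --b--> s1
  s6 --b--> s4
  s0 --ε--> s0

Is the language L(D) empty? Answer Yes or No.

No

The empty string ε is accepted: the run s0 ends in the accepting state s0.
Since at least one string is accepted, L(D) is not empty.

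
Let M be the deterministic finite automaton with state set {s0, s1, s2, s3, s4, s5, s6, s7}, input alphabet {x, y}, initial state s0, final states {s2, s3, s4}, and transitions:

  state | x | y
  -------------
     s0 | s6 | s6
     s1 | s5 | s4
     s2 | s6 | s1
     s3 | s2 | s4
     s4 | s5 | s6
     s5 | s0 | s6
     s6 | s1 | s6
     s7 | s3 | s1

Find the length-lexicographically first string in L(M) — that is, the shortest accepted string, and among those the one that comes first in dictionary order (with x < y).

xxy

A breadth-first search from s0 reaches an accepting state first via the path s0 → s6 → s1 → s4 on input xxy.
No string of length < 3 is accepted (BFS exhausts all shorter strings without reaching an accepting state), and xxy is the lexicographically least accepting string of length 3.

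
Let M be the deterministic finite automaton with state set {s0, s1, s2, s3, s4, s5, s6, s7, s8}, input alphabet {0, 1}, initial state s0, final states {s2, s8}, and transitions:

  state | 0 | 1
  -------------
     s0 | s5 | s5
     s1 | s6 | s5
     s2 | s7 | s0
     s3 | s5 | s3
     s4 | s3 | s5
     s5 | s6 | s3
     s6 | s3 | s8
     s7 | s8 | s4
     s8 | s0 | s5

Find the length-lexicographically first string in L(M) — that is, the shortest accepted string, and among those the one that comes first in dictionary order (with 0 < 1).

A breadth-first search from s0 reaches an accepting state first via the path s0 → s5 → s6 → s8 on input 001.
No string of length < 3 is accepted (BFS exhausts all shorter strings without reaching an accepting state), and 001 is the lexicographically least accepting string of length 3.

001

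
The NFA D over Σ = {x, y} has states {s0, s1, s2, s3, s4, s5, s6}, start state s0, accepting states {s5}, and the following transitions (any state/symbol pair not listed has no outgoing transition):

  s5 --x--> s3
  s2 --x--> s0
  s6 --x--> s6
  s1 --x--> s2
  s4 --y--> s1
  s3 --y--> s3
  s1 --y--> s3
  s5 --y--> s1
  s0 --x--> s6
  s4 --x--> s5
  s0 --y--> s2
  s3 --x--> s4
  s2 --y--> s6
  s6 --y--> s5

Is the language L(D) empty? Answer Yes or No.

The string xy is accepted: the run s0 → s6 → s5 ends in the accepting state s5.
Since at least one string is accepted, L(D) is not empty.

No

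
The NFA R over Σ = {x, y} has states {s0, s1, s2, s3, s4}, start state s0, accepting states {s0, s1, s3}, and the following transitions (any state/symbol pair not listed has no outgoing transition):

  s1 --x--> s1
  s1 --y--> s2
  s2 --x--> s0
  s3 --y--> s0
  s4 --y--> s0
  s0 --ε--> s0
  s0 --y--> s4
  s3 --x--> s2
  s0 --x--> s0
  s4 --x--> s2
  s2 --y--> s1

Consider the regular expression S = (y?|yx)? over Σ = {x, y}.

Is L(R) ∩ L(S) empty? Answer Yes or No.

No

The empty string ε is accepted by both R and S.
Hence L(R) ∩ L(S) ≠ ∅.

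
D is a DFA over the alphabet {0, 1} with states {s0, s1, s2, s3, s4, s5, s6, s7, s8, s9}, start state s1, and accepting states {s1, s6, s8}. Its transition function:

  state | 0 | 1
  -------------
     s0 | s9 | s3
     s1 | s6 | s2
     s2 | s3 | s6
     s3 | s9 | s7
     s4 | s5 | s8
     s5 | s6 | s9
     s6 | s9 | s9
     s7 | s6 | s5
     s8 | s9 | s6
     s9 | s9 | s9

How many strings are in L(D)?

5

The useful subgraph on states {s1, s2, s3, s5, s6, s7} is acyclic, so L(D) is finite; the longest accepting path visits 6 useful states, giving maximum string length 5.
Counting accepting paths from s1 by length: 1 of length 0, 1 of length 1, 1 of length 2, 1 of length 4, 1 of length 5. Total 5.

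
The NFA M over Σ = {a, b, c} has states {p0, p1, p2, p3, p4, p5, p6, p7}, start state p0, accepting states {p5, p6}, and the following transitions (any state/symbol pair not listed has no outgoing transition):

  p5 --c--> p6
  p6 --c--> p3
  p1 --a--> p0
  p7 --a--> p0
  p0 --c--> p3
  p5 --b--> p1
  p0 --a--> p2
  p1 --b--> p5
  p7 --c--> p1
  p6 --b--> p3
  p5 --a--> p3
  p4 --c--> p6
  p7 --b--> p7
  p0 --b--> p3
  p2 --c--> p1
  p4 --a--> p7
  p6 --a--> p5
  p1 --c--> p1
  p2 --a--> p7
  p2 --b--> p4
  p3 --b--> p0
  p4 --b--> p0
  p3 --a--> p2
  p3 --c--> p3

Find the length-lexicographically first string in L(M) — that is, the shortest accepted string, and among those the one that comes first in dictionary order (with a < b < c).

abc

A breadth-first search from p0 reaches an accepting state first via the path p0 → p2 → p4 → p6 on input abc.
No string of length < 3 is accepted (BFS exhausts all shorter strings without reaching an accepting state), and abc is the lexicographically least accepting string of length 3.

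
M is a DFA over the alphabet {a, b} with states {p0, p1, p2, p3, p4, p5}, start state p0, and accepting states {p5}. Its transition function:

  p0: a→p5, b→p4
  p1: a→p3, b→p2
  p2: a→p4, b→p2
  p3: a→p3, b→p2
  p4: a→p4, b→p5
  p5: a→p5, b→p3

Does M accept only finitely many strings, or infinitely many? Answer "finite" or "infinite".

State p4 is reachable from the start and can reach an accepting state, and it lies on the cycle p4 → p4.
Traversing that cycle any number of times yields accepted strings of unbounded length, so the language is infinite.

infinite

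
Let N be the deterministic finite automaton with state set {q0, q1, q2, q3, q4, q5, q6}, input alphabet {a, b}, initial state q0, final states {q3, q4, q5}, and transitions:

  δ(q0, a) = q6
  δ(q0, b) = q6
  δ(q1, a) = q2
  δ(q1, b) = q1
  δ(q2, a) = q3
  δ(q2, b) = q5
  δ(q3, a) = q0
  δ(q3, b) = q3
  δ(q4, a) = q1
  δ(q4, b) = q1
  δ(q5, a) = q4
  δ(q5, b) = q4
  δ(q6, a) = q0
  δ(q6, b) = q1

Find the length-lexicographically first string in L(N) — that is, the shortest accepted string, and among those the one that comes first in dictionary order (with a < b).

A breadth-first search from q0 reaches an accepting state first via the path q0 → q6 → q1 → q2 → q3 on input abaa.
No string of length < 4 is accepted (BFS exhausts all shorter strings without reaching an accepting state), and abaa is the lexicographically least accepting string of length 4.

abaa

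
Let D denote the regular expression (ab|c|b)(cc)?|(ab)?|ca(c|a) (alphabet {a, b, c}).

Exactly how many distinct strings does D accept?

9

The expression has no Kleene star, so L(D) is finite. Expanding the alternatives gives {ε, b, c, ab, bcc, caa, cac, ccc, abcc}.
That is 1 of length 0, 2 of length 1, 1 of length 2, 4 of length 3, 1 of length 4: 9 strings in all.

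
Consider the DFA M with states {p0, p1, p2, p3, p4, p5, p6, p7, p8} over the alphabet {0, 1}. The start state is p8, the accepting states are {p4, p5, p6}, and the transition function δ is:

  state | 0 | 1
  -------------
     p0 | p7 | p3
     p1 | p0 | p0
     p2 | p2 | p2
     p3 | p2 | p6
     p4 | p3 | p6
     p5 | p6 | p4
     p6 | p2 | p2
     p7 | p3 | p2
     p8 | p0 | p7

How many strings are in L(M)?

3

The useful subgraph on states {p0, p3, p6, p7, p8} is acyclic, so L(M) is finite; the longest accepting path visits 5 useful states, giving maximum string length 4.
Counting accepting paths from p8 by length: 2 of length 3, 1 of length 4. Total 3.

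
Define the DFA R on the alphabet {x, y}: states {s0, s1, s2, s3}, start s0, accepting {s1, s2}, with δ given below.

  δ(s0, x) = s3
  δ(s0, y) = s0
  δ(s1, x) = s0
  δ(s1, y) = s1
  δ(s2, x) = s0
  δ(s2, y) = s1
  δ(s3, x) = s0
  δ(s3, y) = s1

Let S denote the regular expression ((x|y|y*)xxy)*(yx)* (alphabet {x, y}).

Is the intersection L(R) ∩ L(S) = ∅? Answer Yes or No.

The string xxxy is accepted by both R and S.
Hence L(R) ∩ L(S) ≠ ∅.

No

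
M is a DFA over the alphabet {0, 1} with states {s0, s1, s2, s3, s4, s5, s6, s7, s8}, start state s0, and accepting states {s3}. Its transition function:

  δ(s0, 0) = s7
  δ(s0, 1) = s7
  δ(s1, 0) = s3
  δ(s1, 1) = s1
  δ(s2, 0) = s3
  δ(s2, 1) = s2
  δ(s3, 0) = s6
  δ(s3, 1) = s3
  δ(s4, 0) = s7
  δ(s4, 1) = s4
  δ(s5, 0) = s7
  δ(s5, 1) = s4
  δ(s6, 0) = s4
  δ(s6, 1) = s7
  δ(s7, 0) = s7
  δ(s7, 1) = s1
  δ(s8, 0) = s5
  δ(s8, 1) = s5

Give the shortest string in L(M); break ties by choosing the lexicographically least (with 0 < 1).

A breadth-first search from s0 reaches an accepting state first via the path s0 → s7 → s1 → s3 on input 010.
No string of length < 3 is accepted (BFS exhausts all shorter strings without reaching an accepting state), and 010 is the lexicographically least accepting string of length 3.

010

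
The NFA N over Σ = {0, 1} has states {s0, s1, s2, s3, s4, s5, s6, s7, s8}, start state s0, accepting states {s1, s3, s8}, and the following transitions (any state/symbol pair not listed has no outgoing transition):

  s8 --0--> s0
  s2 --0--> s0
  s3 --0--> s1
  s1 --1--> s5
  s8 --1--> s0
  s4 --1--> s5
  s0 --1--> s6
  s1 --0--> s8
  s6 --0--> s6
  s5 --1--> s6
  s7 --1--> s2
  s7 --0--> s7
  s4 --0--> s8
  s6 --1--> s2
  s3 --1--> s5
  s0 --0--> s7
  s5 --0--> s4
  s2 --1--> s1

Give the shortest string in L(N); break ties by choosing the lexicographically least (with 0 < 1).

A breadth-first search from s0 reaches an accepting state first via the path s0 → s7 → s2 → s1 on input 011.
No string of length < 3 is accepted (BFS exhausts all shorter strings without reaching an accepting state), and 011 is the lexicographically least accepting string of length 3.

011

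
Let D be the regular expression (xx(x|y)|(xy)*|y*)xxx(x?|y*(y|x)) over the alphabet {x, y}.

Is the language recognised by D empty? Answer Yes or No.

The string xxx matches the expression, so it belongs to L(D).
Since L(D) contains at least one string, it is not empty.

No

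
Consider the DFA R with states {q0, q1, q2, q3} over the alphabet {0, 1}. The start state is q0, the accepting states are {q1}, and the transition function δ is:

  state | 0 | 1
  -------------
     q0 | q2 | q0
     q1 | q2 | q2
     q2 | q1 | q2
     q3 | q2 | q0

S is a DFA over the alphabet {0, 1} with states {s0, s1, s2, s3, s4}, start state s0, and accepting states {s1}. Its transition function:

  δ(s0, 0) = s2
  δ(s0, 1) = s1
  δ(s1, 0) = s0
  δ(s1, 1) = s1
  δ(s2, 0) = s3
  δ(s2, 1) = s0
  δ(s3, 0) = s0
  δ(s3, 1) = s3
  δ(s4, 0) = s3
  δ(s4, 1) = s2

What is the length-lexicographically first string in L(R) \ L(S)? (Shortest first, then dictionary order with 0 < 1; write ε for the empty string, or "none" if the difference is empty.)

00

The string 00 is accepted by R but not by S.
No shorter string lies in the difference, and 00 is the lexicographically first length-2 string in L(R) \ L(S).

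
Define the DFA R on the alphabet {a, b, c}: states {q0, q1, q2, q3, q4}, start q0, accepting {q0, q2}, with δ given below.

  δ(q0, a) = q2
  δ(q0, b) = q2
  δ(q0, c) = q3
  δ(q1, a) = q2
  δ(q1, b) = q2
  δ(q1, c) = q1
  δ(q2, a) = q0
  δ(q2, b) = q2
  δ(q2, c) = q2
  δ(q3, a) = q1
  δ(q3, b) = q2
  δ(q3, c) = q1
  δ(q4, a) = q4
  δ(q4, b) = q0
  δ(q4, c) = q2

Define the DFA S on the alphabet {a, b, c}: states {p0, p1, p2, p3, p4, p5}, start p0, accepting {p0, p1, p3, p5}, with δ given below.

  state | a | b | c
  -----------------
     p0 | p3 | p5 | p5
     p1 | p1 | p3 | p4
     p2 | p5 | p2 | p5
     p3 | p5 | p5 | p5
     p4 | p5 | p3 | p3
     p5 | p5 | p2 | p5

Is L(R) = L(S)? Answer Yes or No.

No

The string bb is accepted by R but rejected by S.
So L(R) ≠ L(S).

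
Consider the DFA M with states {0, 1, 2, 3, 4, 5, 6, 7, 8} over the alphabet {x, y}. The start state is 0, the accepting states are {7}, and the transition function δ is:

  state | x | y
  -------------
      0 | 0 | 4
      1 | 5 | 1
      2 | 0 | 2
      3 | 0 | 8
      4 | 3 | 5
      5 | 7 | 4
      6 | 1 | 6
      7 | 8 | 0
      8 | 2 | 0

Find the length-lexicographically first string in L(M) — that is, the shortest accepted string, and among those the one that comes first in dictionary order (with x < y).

yyx

A breadth-first search from 0 reaches an accepting state first via the path 0 → 4 → 5 → 7 on input yyx.
No string of length < 3 is accepted (BFS exhausts all shorter strings without reaching an accepting state), and yyx is the lexicographically least accepting string of length 3.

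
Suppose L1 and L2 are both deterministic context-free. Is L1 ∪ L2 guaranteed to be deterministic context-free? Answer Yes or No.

No

{aⁿbⁿ : n≥0} and {aⁿb²ⁿ : n≥0} are each accepted by a deterministic PDA (push the a's; pop one per b, respectively one per two b's), but their union U is not. Suppose a DPDA M accepted U. Being deterministic, M has a single run on aⁿb²ⁿ, and since aⁿbⁿ ∈ U that run passes through an accepting configuration right after consuming the prefix aⁿbⁿ and then goes on to accept again after n more b's. Build an ordinary (nondeterministic) PDA M′ that simulates M on a's and b's and, at any moment when M is in an accepting state, may switch to a second mode in which it reads only c's, feeding each c to M as a b; M′ accepts when M does. Then M′ accepts aⁱbʲcᵏ (k≥1) exactly when both aⁱbʲ ∈ U and aⁱbʲ⁺ᵏ ∈ U, and checking the four cases (i=j or j=2i, combined with j+k=i or j+k=2i) leaves only i=j=k: so L(M′) ∩ a*b*c⁺ = {aⁿbⁿcⁿ : n≥1} would be context-free, which it is not (pumping lemma) — contradiction. (The union is an unambiguous CFL; it is determinism, not unambiguity, that fails.)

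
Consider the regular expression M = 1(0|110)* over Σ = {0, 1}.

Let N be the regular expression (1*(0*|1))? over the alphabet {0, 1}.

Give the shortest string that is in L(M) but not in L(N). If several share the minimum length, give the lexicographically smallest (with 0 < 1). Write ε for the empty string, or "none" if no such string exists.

10110

The string 10110 is accepted by M but not by N.
No shorter string lies in the difference, and 10110 is the lexicographically first length-5 string in L(M) \ L(N).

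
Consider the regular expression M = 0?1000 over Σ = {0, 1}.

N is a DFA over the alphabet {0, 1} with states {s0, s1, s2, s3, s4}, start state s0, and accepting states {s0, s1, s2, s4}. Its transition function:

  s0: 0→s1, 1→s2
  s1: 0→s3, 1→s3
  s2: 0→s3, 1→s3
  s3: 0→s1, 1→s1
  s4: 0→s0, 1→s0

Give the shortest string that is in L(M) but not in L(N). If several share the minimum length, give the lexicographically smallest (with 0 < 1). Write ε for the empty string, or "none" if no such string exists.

The string 1000 is accepted by M but not by N.
No shorter string lies in the difference, and 1000 is the lexicographically first length-4 string in L(M) \ L(N).

1000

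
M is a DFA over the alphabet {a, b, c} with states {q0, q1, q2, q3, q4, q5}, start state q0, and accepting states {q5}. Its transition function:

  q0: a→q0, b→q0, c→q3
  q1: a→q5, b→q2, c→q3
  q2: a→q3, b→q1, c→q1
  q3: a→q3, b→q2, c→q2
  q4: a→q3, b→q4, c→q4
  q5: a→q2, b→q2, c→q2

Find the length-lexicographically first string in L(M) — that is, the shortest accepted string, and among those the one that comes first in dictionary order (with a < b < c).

A breadth-first search from q0 reaches an accepting state first via the path q0 → q3 → q2 → q1 → q5 on input cbba.
No string of length < 4 is accepted (BFS exhausts all shorter strings without reaching an accepting state), and cbba is the lexicographically least accepting string of length 4.

cbba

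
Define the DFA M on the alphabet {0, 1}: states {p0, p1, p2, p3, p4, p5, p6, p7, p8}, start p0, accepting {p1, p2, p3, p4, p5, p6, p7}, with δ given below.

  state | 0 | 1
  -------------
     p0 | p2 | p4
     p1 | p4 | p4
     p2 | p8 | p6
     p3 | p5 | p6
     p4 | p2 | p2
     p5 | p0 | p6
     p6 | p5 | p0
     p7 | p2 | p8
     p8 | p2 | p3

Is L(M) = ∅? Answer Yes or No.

The string 0 is accepted: the run p0 → p2 ends in the accepting state p2.
Since at least one string is accepted, L(M) is not empty.

No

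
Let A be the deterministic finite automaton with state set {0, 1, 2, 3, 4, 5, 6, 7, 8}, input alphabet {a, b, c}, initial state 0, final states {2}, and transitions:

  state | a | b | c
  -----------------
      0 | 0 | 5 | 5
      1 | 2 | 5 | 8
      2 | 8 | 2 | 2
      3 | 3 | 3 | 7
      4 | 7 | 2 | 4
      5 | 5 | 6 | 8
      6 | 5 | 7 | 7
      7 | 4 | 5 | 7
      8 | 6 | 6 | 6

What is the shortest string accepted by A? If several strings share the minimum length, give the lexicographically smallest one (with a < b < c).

A breadth-first search from 0 reaches an accepting state first via the path 0 → 5 → 6 → 7 → 4 → 2 on input bbbab.
No string of length < 5 is accepted (BFS exhausts all shorter strings without reaching an accepting state), and bbbab is the lexicographically least accepting string of length 5.

bbbab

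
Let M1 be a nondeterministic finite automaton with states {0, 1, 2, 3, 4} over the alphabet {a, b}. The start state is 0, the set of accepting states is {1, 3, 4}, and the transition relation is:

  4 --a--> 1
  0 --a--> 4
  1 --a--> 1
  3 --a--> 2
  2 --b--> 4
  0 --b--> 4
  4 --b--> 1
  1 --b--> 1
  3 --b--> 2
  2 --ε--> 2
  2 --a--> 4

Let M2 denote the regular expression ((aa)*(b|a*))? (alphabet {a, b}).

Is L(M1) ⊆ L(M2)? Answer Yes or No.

The string ab is in L(M1) but not in L(M2).
So L(M1) ⊄ L(M2).

No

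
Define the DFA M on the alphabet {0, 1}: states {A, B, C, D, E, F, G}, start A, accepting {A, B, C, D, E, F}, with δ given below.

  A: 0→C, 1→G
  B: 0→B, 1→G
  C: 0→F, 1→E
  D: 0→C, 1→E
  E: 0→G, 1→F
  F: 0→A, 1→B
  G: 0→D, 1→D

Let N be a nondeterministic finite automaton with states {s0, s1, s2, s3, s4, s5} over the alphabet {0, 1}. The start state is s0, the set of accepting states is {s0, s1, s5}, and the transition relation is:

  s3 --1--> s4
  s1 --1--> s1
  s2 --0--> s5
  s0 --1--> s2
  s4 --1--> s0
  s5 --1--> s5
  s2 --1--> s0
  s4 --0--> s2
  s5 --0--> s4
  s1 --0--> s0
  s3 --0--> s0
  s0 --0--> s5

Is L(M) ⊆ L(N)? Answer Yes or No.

No

The string 00 is in L(M) but not in L(N).
So L(M) ⊄ L(N).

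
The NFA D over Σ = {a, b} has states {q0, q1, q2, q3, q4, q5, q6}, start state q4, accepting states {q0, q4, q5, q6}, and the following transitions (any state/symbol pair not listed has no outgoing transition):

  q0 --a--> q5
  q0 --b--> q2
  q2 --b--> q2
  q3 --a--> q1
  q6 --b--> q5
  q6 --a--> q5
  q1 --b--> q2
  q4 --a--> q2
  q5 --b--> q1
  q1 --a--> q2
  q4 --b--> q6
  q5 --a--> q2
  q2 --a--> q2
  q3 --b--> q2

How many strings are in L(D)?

4

The useful subgraph on states {q4, q5, q6} is acyclic, so L(D) is finite; the longest accepting path visits 3 useful states, giving maximum string length 2.
Counting accepting paths from q4 by length: 1 of length 0, 1 of length 1, 2 of length 2. Total 4.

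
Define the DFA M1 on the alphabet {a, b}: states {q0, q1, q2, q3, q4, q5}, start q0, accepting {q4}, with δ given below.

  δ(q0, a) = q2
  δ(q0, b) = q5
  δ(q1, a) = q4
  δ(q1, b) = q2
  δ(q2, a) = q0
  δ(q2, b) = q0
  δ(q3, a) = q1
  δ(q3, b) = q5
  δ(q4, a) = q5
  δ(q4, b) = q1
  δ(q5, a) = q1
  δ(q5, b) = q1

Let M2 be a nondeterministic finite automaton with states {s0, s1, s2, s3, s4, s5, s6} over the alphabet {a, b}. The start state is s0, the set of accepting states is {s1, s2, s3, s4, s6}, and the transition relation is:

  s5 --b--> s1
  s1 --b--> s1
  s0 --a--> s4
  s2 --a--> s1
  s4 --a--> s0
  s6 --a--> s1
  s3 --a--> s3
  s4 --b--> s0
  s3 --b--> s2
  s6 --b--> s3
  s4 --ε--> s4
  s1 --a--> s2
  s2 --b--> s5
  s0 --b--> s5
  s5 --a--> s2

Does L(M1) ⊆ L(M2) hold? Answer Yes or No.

Exploring the product automaton M1 × M2 from the start pair (q0, s0), following both machines on each input symbol, reaches 16 state pairs: (q0, s0), (q2, s4), (q5, s5), (q1, s2), (q1, s1), (q4, s1), (q2, s5), (q4, s2), (q2, s1), (q5, s2), (q0, s2), (q0, s1), (q5, s1), (q1, s5), (q2, s2), (q0, s5).
M1 accepts in {q4} and M2 accepts in {s1, s2, s3, s4, s6}. The reachable pairs whose M1-component is accepting are (q4, s1), (q4, s2); in each of them the M2-component is accepting too, so the product for L(M1) \ L(M2) (M1-component accepting, M2-component rejecting) has no reachable accepting pair and the difference is empty.
Hence every string in L(M1) is also in L(M2).

Yes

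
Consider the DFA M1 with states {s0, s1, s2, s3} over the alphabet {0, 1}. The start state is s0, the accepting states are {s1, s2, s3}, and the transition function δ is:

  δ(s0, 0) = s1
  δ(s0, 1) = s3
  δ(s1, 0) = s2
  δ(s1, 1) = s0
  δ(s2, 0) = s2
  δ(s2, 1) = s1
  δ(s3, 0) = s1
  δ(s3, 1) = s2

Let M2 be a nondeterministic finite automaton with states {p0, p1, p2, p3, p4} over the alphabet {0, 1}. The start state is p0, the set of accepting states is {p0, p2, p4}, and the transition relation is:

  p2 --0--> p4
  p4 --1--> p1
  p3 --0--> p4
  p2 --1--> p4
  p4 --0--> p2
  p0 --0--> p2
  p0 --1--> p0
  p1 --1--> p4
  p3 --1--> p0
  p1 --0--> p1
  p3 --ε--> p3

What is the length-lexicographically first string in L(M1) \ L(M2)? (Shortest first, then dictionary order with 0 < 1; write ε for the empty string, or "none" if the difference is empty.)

001

The string 001 is accepted by M1 but not by M2.
No shorter string lies in the difference, and 001 is the lexicographically first length-3 string in L(M1) \ L(M2).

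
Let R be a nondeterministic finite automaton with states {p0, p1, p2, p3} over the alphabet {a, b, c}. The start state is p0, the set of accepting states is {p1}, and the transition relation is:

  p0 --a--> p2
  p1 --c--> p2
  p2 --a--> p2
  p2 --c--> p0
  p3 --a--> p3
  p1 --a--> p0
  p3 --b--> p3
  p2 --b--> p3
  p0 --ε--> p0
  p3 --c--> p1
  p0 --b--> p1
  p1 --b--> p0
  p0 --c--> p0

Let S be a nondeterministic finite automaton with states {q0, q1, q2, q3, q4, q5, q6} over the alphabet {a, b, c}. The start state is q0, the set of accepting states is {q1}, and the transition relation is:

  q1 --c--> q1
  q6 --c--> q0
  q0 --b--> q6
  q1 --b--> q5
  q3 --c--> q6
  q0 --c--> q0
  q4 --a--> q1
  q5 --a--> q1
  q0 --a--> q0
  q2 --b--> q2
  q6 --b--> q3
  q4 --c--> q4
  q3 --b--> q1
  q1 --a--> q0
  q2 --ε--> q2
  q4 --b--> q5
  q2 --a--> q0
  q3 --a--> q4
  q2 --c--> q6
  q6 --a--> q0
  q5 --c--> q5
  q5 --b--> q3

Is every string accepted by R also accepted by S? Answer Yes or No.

No

The string b is in L(R) but not in L(S).
So L(R) ⊄ L(S).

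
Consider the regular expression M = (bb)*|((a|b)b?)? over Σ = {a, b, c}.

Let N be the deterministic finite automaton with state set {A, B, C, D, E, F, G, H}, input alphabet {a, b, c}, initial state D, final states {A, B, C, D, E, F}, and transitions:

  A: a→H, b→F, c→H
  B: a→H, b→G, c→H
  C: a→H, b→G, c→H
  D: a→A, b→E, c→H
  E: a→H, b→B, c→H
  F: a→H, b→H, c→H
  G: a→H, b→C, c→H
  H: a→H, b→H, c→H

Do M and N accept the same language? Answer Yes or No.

Converting the expression M to a DFA (subset construction, then merging equivalent states) gives the minimal DFA with states {m0, m1, m2, m3, m4, m5, m6}, start state m0, accepting states {m0, m1, m2, m4, m5} and transitions m0: a→m1, b→m2, c→m3; m1: a→m3, b→m4, c→m3; m2: a→m3, b→m5, c→m3; m3: a→m3, b→m3, c→m3; m4: a→m3, b→m3, c→m3; m5: a→m3, b→m6, c→m3; m6: a→m3, b→m5, c→m3.
Exploring the product automaton M × N from the start pair (m0, D), following both machines on each input symbol, reaches 8 state pairs: (m0, D), (m1, A), (m2, E), (m3, H), (m4, F), (m5, B), (m6, G), (m5, C).
M accepts in {m0, m1, m2, m4, m5} and N accepts in {A, B, C, D, E, F}. In every reachable pair the two components are either both accepting — (m0, D), (m1, A), (m2, E), (m4, F), (m5, B), (m5, C) — or both non-accepting, so no string is accepted by exactly one of the machines: L(M) \ L(N) and L(N) \ L(M) are both empty.
Hence every string is accepted by M iff it is accepted by N, and the two languages coincide.

Yes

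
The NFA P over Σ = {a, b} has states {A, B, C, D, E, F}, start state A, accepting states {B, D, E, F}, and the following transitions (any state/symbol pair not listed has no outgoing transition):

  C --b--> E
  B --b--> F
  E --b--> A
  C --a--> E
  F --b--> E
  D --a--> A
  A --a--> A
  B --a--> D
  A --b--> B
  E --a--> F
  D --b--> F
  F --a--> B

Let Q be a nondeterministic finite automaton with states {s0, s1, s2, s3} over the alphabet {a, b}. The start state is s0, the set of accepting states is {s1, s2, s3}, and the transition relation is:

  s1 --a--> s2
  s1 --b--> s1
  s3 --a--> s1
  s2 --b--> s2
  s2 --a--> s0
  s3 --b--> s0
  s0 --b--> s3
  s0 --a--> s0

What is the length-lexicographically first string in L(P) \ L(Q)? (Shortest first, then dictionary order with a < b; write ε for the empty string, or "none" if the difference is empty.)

The string bb is accepted by P but not by Q.
No shorter string lies in the difference, and bb is the lexicographically first length-2 string in L(P) \ L(Q).

bb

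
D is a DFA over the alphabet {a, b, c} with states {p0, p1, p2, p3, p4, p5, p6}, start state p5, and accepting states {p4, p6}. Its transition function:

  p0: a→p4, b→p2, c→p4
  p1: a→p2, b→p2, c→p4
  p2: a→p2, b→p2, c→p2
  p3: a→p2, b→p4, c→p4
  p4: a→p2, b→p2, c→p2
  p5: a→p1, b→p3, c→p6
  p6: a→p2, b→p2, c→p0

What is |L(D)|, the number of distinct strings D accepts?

6

The useful subgraph on states {p0, p1, p3, p4, p5, p6} is acyclic, so L(D) is finite; the longest accepting path visits 4 useful states, giving maximum string length 3.
Counting accepting paths from p5 by length: 1 of length 1, 3 of length 2, 2 of length 3. Total 6.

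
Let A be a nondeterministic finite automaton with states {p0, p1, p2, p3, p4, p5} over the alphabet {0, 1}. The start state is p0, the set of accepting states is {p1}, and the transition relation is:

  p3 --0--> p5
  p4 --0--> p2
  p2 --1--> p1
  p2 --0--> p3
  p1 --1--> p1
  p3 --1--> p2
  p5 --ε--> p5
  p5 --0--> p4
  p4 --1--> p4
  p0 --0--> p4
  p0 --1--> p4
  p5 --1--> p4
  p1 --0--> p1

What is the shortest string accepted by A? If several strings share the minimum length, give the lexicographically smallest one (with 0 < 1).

001

A breadth-first search from p0 reaches an accepting state first via the path p0 → p4 → p2 → p1 on input 001.
No string of length < 3 is accepted (BFS exhausts all shorter strings without reaching an accepting state), and 001 is the lexicographically least accepting string of length 3.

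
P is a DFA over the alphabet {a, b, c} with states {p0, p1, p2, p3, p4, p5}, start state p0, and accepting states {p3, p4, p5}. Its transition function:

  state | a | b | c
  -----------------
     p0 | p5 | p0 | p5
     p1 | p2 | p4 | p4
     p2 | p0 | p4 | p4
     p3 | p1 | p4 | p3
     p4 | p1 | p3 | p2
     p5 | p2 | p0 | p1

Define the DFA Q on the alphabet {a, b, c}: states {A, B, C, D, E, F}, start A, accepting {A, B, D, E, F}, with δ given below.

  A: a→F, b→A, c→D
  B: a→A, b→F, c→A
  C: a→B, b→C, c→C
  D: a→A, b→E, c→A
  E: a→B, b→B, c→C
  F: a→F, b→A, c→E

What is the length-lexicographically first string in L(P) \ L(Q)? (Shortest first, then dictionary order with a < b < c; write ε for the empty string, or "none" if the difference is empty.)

The string acc is accepted by P but not by Q.
No shorter string lies in the difference, and acc is the lexicographically first length-3 string in L(P) \ L(Q).

acc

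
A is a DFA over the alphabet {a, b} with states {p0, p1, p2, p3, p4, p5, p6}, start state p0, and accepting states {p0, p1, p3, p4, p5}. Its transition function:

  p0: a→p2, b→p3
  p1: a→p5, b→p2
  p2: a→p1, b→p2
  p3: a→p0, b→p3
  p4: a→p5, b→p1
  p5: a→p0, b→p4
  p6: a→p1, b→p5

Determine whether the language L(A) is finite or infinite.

State p2 is reachable from the start and can reach an accepting state, and it lies on the cycle p2 → p1 → p2.
Traversing that cycle any number of times yields accepted strings of unbounded length, so the language is infinite.

infinite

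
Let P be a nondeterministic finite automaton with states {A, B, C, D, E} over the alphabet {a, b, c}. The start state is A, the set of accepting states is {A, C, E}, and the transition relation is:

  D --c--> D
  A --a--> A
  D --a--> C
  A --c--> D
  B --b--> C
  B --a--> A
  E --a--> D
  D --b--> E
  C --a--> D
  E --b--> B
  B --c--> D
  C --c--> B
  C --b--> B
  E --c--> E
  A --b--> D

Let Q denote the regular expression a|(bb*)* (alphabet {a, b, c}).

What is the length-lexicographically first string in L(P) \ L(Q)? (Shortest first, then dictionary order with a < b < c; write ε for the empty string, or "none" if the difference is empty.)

The string aa is accepted by P but not by Q.
No shorter string lies in the difference, and aa is the lexicographically first length-2 string in L(P) \ L(Q).

aa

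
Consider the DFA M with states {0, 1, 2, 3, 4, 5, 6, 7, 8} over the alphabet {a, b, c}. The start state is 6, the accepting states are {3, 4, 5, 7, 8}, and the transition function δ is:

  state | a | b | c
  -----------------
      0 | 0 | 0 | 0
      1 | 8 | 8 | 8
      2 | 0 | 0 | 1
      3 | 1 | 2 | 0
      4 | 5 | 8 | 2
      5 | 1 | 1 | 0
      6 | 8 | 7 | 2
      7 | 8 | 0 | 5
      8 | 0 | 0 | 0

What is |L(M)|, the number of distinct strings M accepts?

13

The useful subgraph on states {1, 2, 5, 6, 7, 8} is acyclic, so L(M) is finite; the longest accepting path visits 5 useful states, giving maximum string length 4.
Counting accepting paths from 6 by length: 2 of length 1, 2 of length 2, 3 of length 3, 6 of length 4. Total 13.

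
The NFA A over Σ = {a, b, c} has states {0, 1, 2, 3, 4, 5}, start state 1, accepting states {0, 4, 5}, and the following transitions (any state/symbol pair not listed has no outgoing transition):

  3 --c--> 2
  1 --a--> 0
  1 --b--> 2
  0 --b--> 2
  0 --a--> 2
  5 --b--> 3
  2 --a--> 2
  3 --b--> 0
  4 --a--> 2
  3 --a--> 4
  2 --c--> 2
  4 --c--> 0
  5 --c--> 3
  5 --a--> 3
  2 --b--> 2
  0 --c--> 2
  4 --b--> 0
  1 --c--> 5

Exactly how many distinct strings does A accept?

The useful subgraph on states {0, 1, 3, 4, 5} is acyclic, so L(A) is finite; the longest accepting path visits 5 useful states, giving maximum string length 4.
Counting accepting paths from 1 by length: 2 of length 1, 6 of length 3, 6 of length 4. Total 14.

14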